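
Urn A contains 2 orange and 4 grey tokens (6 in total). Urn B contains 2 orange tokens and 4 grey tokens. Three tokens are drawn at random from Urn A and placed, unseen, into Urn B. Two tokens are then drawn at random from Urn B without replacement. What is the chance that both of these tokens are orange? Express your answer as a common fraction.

Condition on how many of the transferred tokens are orange (from Urn A: 2 orange of 6; then Urn B has 9 total).
  0 orange: C(2,0)C(4,3)/C(6,3) = 1/5; then P = C(2,2)/C(9,2) = 1/36
  1 orange: C(2,1)C(4,2)/C(6,3) = 3/5; then P = C(3,2)/C(9,2) = 1/12
  2 orange: C(2,2)C(4,1)/C(6,3) = 1/5; then P = C(4,2)/C(9,2) = 1/6
P(both orange) = 4/45 ≈ 0.0889.

4/45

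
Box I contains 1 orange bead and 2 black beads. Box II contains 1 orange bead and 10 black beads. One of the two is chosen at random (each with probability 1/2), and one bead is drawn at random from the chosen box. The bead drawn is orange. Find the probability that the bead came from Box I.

11/14

P(orange | Box I) = 1/3; P(orange | Box II) = 1/11.
P(orange) = 1/2·1/3 + 1/2·1/11 = 7/33.
By Bayes' rule, P(Box I | orange) = 1/6 / 7/33 = 11/14 ≈ 0.7857.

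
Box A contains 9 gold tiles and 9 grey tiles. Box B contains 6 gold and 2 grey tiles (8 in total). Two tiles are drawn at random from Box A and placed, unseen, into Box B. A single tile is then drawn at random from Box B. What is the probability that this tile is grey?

Condition on how many of the transferred tiles are grey (from Box A: 9 grey of 18; then Box B has 10 total).
  0 grey: C(9,0)C(9,2)/C(18,2) = 4/17; then P = 2/10
  1 grey: C(9,1)C(9,1)/C(18,2) = 9/17; then P = 3/10
  2 grey: C(9,2)C(9,0)/C(18,2) = 4/17; then P = 4/10
P(grey from Box B) = 3/10 ≈ 0.3000.

3/10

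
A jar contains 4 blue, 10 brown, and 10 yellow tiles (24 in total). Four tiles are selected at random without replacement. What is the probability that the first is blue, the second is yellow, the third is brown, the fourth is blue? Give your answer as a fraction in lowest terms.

Multiply the conditional probability of each draw in order, without replacement, so each draw removes one from its color and from the total.
P = (4/24) · (10/23) · (10/22) · (3/21) = 25/5313 ≈ 0.0047.

25/5313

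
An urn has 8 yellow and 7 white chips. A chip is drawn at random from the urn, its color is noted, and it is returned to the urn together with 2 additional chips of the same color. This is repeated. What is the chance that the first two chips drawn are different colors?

112/255

Either white then yellow, or yellow then white; after the first draw the total is 17.
P = (7/15)·(8/17) + (8/15)·(7/17) = 112/255 ≈ 0.4392.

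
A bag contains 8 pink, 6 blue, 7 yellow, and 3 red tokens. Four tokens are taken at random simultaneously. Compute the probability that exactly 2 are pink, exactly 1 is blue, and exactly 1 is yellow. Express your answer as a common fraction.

Unordered draws without replacement: count favorable combinations over C(24,4).
Favorable = C(8,2) · C(6,1) · C(7,1) · C(3,0) = 1176; total = C(24,4) = 10626.
P = 1176/10626 = 28/253 ≈ 0.1107.

28/253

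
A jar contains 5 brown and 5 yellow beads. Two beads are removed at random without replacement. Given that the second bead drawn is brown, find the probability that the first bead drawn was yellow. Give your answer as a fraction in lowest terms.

P(first=yellow and the second bead drawn is brown) = (5/10)·(5/9) = 5/18.
P(the second bead drawn is brown) = Σ over first color = 2/9 + 5/18 = 1/2.
By Bayes, P(first=yellow | the second bead drawn is brown) = 5/18 / 1/2 = 5/9 ≈ 0.5556.

5/9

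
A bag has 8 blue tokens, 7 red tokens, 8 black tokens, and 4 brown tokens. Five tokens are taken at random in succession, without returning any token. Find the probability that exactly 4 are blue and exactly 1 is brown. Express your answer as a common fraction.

28/8073

Unordered draws without replacement: count favorable combinations over C(27,5).
Favorable = C(8,4) · C(7,0) · C(8,0) · C(4,1) = 280; total = C(27,5) = 80730.
P = 280/80730 = 28/8073 ≈ 0.0035.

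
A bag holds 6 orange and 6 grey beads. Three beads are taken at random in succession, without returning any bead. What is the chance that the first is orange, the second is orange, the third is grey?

3/22

Multiply the conditional probability of each draw in order, without replacement, so each draw removes one from its color and from the total.
P = (6/12) · (5/11) · (6/10) = 3/22 ≈ 0.1364.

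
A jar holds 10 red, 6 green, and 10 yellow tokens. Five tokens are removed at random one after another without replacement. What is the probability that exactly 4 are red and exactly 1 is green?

63/3289

Unordered draws without replacement: count favorable combinations over C(26,5).
Favorable = C(10,4) · C(6,1) · C(10,0) = 1260; total = C(26,5) = 65780.
P = 1260/65780 = 63/3289 ≈ 0.0192.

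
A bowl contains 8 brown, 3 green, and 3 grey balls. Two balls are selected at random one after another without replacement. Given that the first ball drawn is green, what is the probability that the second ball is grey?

After removing 1 green, the bowl has 3 grey out of 13 remaining.
P(second is grey | given) = 3/13 ≈ 0.2308.

3/13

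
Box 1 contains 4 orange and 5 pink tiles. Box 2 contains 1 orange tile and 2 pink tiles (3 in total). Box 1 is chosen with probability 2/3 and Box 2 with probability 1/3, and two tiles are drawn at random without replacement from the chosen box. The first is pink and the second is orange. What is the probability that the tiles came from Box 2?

3/8

P(E | Box 1) = 5/18; P(E | Box 2) = 1/3.
P(E) = 2/3·5/18 + 1/3·1/3 = 8/27.
By Bayes' rule, P(Box 2 | E) = 1/9 / 8/27 = 3/8 ≈ 0.3750.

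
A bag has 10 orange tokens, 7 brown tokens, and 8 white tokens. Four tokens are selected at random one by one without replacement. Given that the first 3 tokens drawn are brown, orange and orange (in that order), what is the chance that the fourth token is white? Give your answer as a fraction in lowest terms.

4/11

After removing 2 orange, 1 brown, the bag has 8 white out of 22 remaining.
P(fourth is white | given) = 8/22 = 4/11 ≈ 0.3636.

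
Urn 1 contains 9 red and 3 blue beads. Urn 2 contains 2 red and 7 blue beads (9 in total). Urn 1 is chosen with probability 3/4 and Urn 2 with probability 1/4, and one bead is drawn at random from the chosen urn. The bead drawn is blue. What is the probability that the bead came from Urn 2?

P(blue | Urn 1) = 1/4; P(blue | Urn 2) = 7/9.
P(blue) = 3/4·1/4 + 1/4·7/9 = 55/144.
By Bayes' rule, P(Urn 2 | blue) = 7/36 / 55/144 = 28/55 ≈ 0.5091.

28/55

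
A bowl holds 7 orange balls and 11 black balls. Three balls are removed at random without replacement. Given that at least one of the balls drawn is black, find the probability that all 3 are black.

15/71

P(all 3 black) = C(11,3)/C(18,3) = 55/272; P(at least one black) = 1 − C(7,3)/C(18,3) = 781/816.
Since 'all 3 black' ⊆ 'at least one black', P(all 3 | at least one) = 55/272 / 781/816 = 15/71 ≈ 0.2113.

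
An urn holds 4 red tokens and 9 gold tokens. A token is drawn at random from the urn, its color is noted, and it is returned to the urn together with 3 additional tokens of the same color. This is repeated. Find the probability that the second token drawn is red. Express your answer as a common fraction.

Condition on the first draw. If first is red (prob 4/13), second-red has prob (7)/(16); if not (prob 9/13), it has prob 4/(16).
P = (4/13)·(7/16) + (9/13)·(4/16) = 4/13 ≈ 0.3077.

4/13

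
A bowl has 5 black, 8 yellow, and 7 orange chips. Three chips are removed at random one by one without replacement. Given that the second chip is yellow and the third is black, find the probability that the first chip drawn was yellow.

P(first=yellow and the second chip is yellow and the third is black) = (8/20)·(7/19)·(5/18) = 7/171.
P(E) = Σ over first color = 4/171 + 7/171 + 7/171 = 2/19.
By Bayes, P(first=yellow | E) = 7/171 / 2/19 = 7/18 ≈ 0.3889.

7/18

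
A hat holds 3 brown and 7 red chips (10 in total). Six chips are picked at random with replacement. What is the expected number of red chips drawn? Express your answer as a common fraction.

By linearity of expectation, E[X] = Σ P(draw i is red); each independent draw has P(red) = 7/10.
E[X] = 6 · 7/10 = 21/5 ≈ 4.2000.

21/5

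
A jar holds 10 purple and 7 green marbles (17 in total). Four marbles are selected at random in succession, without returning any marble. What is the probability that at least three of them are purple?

15/34

Sum the hypergeometric tail for j = 3,…,4 purple marbles.
Favorable = C(10,3)·C(7,1) + C(10,4)·C(7,0) = 1050; total = C(17,4) = 2380.
P = 1050/2380 = 15/34 ≈ 0.4412.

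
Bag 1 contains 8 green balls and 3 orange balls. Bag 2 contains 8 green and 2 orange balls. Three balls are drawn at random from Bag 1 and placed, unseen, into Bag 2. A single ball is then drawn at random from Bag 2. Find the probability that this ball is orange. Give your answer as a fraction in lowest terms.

31/143

Condition on how many of the transferred balls are orange (from Bag 1: 3 orange of 11; then Bag 2 has 13 total).
  0 orange: C(3,0)C(8,3)/C(11,3) = 56/165; then P = 2/13
  1 orange: C(3,1)C(8,2)/C(11,3) = 28/55; then P = 3/13
  2 orange: C(3,2)C(8,1)/C(11,3) = 8/55; then P = 4/13
  3 orange: C(3,3)C(8,0)/C(11,3) = 1/165; then P = 5/13
P(orange from Bag 2) = 31/143 ≈ 0.2168.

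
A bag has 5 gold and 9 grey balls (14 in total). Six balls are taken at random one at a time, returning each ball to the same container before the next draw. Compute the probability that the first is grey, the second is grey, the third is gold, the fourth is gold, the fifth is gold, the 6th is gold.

50625/7529536

Multiply the conditional probability of each draw in order, with replacement (the composition resets each draw).
P = (9/14) · (9/14) · (5/14) · (5/14) · (5/14) · (5/14) = 50625/7529536 ≈ 0.0067.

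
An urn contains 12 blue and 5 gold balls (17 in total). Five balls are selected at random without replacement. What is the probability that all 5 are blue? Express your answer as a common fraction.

Unordered draws without replacement: count favorable combinations over C(17,5).
Favorable = C(12,5) · C(5,0) = 792; total = C(17,5) = 6188.
P = 792/6188 = 198/1547 ≈ 0.1280.

198/1547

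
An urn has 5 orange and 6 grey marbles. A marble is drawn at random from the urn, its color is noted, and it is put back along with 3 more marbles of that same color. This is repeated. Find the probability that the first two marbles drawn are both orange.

After a orange draw the urn holds 8 orange out of 14.
P = (5/11)·(8/14) = 20/77 ≈ 0.2597.

20/77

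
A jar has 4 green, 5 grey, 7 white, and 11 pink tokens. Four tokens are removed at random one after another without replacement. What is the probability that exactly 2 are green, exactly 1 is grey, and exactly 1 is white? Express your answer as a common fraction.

Unordered draws without replacement: count favorable combinations over C(27,4).
Favorable = C(4,2) · C(5,1) · C(7,1) · C(11,0) = 210; total = C(27,4) = 17550.
P = 210/17550 = 7/585 ≈ 0.0120.

7/585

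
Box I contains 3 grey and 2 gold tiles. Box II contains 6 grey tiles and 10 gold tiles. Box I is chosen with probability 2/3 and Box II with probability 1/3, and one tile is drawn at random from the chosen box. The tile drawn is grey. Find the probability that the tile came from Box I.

P(grey | Box I) = 3/5; P(grey | Box II) = 3/8.
P(grey) = 2/3·3/5 + 1/3·3/8 = 21/40.
By Bayes' rule, P(Box I | grey) = 2/5 / 21/40 = 16/21 ≈ 0.7619.

16/21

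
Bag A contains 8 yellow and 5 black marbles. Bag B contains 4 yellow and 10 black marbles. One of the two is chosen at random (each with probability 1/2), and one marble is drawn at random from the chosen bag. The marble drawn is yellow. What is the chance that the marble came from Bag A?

28/41

P(yellow | Bag A) = 8/13; P(yellow | Bag B) = 2/7.
P(yellow) = 1/2·8/13 + 1/2·2/7 = 41/91.
By Bayes' rule, P(Bag A | yellow) = 4/13 / 41/91 = 28/41 ≈ 0.6829.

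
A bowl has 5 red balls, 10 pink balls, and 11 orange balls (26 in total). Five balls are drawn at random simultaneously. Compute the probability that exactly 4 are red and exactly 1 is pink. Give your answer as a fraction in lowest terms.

Unordered draws without replacement: count favorable combinations over C(26,5).
Favorable = C(5,4) · C(10,1) · C(11,0) = 50; total = C(26,5) = 65780.
P = 50/65780 = 5/6578 ≈ 0.0008.

5/6578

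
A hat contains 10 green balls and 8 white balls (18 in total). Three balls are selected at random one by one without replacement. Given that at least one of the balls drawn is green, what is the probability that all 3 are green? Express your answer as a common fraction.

3/19

P(all 3 green) = C(10,3)/C(18,3) = 5/34; P(at least one green) = 1 − C(8,3)/C(18,3) = 95/102.
Since 'all 3 green' ⊆ 'at least one green', P(all 3 | at least one) = 5/34 / 95/102 = 3/19 ≈ 0.1579.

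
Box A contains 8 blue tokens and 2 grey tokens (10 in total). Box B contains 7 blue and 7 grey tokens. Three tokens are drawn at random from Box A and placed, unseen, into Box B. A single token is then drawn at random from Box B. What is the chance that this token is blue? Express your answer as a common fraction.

47/85

Condition on how many of the transferred tokens are blue (from Box A: 8 blue of 10; then Box B has 17 total).
  1 blue: C(8,1)C(2,2)/C(10,3) = 1/15; then P = 8/17
  2 blue: C(8,2)C(2,1)/C(10,3) = 7/15; then P = 9/17
  3 blue: C(8,3)C(2,0)/C(10,3) = 7/15; then P = 10/17
P(blue from Box B) = 47/85 ≈ 0.5529.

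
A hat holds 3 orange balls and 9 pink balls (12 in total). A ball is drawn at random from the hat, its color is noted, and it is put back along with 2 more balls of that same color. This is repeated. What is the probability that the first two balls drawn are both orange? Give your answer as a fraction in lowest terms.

5/56

After a orange draw the hat holds 5 orange out of 14.
P = (3/12)·(5/14) = 5/56 ≈ 0.0893.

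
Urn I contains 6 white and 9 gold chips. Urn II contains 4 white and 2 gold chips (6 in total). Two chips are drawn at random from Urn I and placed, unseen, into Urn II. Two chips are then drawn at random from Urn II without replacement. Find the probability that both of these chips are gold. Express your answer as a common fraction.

Condition on how many of the transferred chips are gold (from Urn I: 9 gold of 15; then Urn II has 8 total).
  0 gold: C(9,0)C(6,2)/C(15,2) = 1/7; then P = C(2,2)/C(8,2) = 1/28
  1 gold: C(9,1)C(6,1)/C(15,2) = 18/35; then P = C(3,2)/C(8,2) = 3/28
  2 gold: C(9,2)C(6,0)/C(15,2) = 12/35; then P = C(4,2)/C(8,2) = 3/14
P(both gold) = 131/980 ≈ 0.1337.

131/980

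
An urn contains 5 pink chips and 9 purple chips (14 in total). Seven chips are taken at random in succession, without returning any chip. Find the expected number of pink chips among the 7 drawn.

5/2

By linearity of expectation, E[X] = Σ P(draw i is pink); by symmetry each draw (even without replacement) has P(pink) = 5/14.
E[X] = 7 · 5/14 = 5/2 ≈ 2.5000.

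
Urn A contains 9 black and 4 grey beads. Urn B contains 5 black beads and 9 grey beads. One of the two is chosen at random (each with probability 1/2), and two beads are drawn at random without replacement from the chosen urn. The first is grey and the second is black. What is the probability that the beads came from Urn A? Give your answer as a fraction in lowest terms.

14/29

P(E | Urn A) = 3/13; P(E | Urn B) = 45/182.
P(E) = 1/2·3/13 + 1/2·45/182 = 87/364.
By Bayes' rule, P(Urn A | E) = 3/26 / 87/364 = 14/29 ≈ 0.4828.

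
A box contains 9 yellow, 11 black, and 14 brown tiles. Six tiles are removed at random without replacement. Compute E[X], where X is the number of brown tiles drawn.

42/17

By linearity of expectation, E[X] = Σ P(draw i is brown); by symmetry each draw (even without replacement) has P(brown) = 14/34.
E[X] = 6 · 14/34 = 42/17 ≈ 2.4706.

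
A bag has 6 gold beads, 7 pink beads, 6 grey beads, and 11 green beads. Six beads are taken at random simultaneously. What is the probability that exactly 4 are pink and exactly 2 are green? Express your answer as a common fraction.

11/3393

Unordered draws without replacement: count favorable combinations over C(30,6).
Favorable = C(6,0) · C(7,4) · C(6,0) · C(11,2) = 1925; total = C(30,6) = 593775.
P = 1925/593775 = 11/3393 ≈ 0.0032.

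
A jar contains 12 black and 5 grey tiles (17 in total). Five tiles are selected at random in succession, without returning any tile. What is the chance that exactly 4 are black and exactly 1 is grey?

Unordered draws without replacement: count favorable combinations over C(17,5).
Favorable = C(12,4) · C(5,1) = 2475; total = C(17,5) = 6188.
P = 2475/6188 = 2475/6188 ≈ 0.4000.

2475/6188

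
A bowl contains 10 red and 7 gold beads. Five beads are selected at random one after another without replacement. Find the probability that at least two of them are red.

Sum the hypergeometric tail for j = 2,…,5 red beads.
Favorable = C(10,2)·C(7,3) + C(10,3)·C(7,2) + C(10,4)·C(7,1) + C(10,5)·C(7,0) = 5817; total = C(17,5) = 6188.
P = 5817/6188 = 831/884 ≈ 0.9400.

831/884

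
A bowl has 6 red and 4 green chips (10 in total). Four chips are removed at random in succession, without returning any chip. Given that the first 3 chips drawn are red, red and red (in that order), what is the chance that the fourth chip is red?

After removing 3 red, the bowl has 3 red out of 7 remaining.
P(fourth is red | given) = 3/7 ≈ 0.4286.

3/7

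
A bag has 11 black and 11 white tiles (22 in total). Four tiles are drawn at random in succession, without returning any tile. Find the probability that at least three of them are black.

Sum the hypergeometric tail for j = 3,…,4 black tiles.
Favorable = C(11,3)·C(11,1) + C(11,4)·C(11,0) = 2145; total = C(22,4) = 7315.
P = 2145/7315 = 39/133 ≈ 0.2932.

39/133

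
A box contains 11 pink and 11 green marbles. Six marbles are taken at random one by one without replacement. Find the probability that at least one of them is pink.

321/323

Use the complement: P(at least one pink) = 1 − P(no pink).
P(none) = C(11,6)/C(22,6) = 462/74613.
So P = 1 − 462/74613 = 321/323 ≈ 0.9938.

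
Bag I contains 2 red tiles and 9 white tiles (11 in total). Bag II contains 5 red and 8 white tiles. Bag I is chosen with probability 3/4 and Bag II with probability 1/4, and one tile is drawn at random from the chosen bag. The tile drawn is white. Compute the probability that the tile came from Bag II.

88/439

P(white | Bag I) = 9/11; P(white | Bag II) = 8/13.
P(white) = 3/4·9/11 + 1/4·8/13 = 439/572.
By Bayes' rule, P(Bag II | white) = 2/13 / 439/572 = 88/439 ≈ 0.2005.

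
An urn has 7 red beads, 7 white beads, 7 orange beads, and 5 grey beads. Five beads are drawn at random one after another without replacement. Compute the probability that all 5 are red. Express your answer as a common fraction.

21/65780

Unordered draws without replacement: count favorable combinations over C(26,5).
Favorable = C(7,5) · C(7,0) · C(7,0) · C(5,0) = 21; total = C(26,5) = 65780.
P = 21/65780 = 21/65780 ≈ 0.0003.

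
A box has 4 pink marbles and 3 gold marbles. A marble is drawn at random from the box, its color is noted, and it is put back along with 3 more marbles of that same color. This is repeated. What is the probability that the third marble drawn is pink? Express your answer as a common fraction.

Sum over the four possibilities for the first two draws (pink/not-pink each), tracking how the pink count and total change by +3 per draw.
P(third is pink) = 4/7 ≈ 0.5714. (In a Pólya urn every draw has the same marginal probability 4/7.)

4/7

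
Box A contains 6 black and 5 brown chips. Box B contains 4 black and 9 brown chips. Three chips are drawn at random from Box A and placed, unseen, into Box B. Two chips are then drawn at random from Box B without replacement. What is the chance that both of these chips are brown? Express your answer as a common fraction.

179/440

Condition on how many of the transferred chips are brown (from Box A: 5 brown of 11; then Box B has 16 total).
  0 brown: C(5,0)C(6,3)/C(11,3) = 4/33; then P = C(9,2)/C(16,2) = 3/10
  1 brown: C(5,1)C(6,2)/C(11,3) = 5/11; then P = C(10,2)/C(16,2) = 3/8
  2 brown: C(5,2)C(6,1)/C(11,3) = 4/11; then P = C(11,2)/C(16,2) = 11/24
  3 brown: C(5,3)C(6,0)/C(11,3) = 2/33; then P = C(12,2)/C(16,2) = 11/20
P(both brown) = 179/440 ≈ 0.4068.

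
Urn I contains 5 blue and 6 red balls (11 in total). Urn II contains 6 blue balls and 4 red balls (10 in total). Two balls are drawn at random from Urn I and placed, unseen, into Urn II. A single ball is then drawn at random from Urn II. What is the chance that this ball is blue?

19/33

Condition on how many of the transferred balls are blue (from Urn I: 5 blue of 11; then Urn II has 12 total).
  0 blue: C(5,0)C(6,2)/C(11,2) = 3/11; then P = 6/12
  1 blue: C(5,1)C(6,1)/C(11,2) = 6/11; then P = 7/12
  2 blue: C(5,2)C(6,0)/C(11,2) = 2/11; then P = 8/12
P(blue from Urn II) = 19/33 ≈ 0.5758.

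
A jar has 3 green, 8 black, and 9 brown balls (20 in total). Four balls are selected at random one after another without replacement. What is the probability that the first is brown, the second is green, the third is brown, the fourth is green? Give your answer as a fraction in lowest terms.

6/1615

Multiply the conditional probability of each draw in order, without replacement, so each draw removes one from its color and from the total.
P = (9/20) · (3/19) · (8/18) · (2/17) = 6/1615 ≈ 0.0037.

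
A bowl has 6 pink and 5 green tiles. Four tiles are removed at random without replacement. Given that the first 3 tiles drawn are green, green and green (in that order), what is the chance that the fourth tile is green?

After removing 3 green, the bowl has 2 green out of 8 remaining.
P(fourth is green | given) = 2/8 = 1/4 ≈ 0.2500.

1/4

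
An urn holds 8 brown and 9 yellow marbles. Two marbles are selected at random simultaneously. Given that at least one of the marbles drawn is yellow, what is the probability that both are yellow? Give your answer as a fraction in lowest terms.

P(both yellow) = C(9,2)/C(17,2) = 9/34; P(at least one yellow) = 1 − C(8,2)/C(17,2) = 27/34.
Since 'both yellow' ⊆ 'at least one yellow', P(both | at least one) = 9/34 / 27/34 = 1/3 ≈ 0.3333.

1/3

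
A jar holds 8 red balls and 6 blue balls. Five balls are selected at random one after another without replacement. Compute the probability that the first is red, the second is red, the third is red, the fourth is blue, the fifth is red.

Multiply the conditional probability of each draw in order, without replacement, so each draw removes one from its color and from the total.
P = (8/14) · (7/13) · (6/12) · (6/11) · (5/10) = 6/143 ≈ 0.0420.

6/143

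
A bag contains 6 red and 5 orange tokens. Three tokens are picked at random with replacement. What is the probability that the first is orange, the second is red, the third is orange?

Multiply the conditional probability of each draw in order, with replacement (the composition resets each draw).
P = (5/11) · (6/11) · (5/11) = 150/1331 ≈ 0.1127.

150/1331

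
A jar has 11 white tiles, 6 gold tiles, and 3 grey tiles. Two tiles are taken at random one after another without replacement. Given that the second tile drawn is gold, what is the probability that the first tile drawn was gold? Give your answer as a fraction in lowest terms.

P(first=gold and the second tile drawn is gold) = (6/20)·(5/19) = 3/38.
P(the second tile drawn is gold) = Σ over first color = 33/190 + 3/38 + 9/190 = 3/10.
By Bayes, P(first=gold | the second tile drawn is gold) = 3/38 / 3/10 = 5/19 ≈ 0.2632.

5/19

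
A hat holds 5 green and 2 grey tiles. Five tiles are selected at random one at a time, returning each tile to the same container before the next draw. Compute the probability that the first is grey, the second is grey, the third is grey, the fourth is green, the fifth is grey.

80/16807

Multiply the conditional probability of each draw in order, with replacement (the composition resets each draw).
P = (2/7) · (2/7) · (2/7) · (5/7) · (2/7) = 80/16807 ≈ 0.0048.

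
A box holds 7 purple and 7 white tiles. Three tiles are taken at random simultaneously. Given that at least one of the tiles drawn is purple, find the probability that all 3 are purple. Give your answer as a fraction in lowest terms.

5/47

P(all 3 purple) = C(7,3)/C(14,3) = 5/52; P(at least one purple) = 1 − C(7,3)/C(14,3) = 47/52.
Since 'all 3 purple' ⊆ 'at least one purple', P(all 3 | at least one) = 5/52 / 47/52 = 5/47 ≈ 0.1064.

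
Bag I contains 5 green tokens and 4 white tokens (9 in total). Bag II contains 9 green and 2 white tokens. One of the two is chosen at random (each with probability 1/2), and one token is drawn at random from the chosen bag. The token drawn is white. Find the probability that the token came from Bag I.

22/31

P(white | Bag I) = 4/9; P(white | Bag II) = 2/11.
P(white) = 1/2·4/9 + 1/2·2/11 = 31/99.
By Bayes' rule, P(Bag I | white) = 2/9 / 31/99 = 22/31 ≈ 0.7097.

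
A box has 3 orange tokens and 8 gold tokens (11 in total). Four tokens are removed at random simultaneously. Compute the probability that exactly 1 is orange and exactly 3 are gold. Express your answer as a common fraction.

28/55

Unordered draws without replacement: count favorable combinations over C(11,4).
Favorable = C(3,1) · C(8,3) = 168; total = C(11,4) = 330.
P = 168/330 = 28/55 ≈ 0.5091.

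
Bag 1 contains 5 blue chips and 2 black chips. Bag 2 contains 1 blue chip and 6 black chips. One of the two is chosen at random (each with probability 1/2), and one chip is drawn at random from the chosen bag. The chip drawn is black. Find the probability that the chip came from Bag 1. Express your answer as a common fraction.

1/4

P(black | Bag 1) = 2/7; P(black | Bag 2) = 6/7.
P(black) = 1/2·2/7 + 1/2·6/7 = 4/7.
By Bayes' rule, P(Bag 1 | black) = 1/7 / 4/7 = 1/4 ≈ 0.2500.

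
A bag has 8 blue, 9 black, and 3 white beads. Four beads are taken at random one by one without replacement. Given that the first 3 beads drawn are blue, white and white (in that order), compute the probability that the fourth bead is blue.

After removing 1 blue, 2 white, the bag has 7 blue out of 17 remaining.
P(fourth is blue | given) = 7/17 ≈ 0.4118.

7/17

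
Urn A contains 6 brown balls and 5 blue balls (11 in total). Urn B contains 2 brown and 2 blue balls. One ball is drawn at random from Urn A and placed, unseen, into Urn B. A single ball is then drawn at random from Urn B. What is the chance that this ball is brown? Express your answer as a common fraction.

28/55

Condition on how many of the transferred balls are brown (from Urn A: 6 brown of 11; then Urn B has 5 total).
  0 brown: C(6,0)C(5,1)/C(11,1) = 5/11; then P = 2/5
  1 brown: C(6,1)C(5,0)/C(11,1) = 6/11; then P = 3/5
P(brown from Urn B) = 28/55 ≈ 0.5091.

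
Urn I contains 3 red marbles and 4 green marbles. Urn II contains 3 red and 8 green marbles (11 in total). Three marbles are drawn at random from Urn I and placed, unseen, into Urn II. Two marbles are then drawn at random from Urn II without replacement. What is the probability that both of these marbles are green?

298/637

Condition on how many of the transferred marbles are green (from Urn I: 4 green of 7; then Urn II has 14 total).
  0 green: C(4,0)C(3,3)/C(7,3) = 1/35; then P = C(8,2)/C(14,2) = 4/13
  1 green: C(4,1)C(3,2)/C(7,3) = 12/35; then P = C(9,2)/C(14,2) = 36/91
  2 green: C(4,2)C(3,1)/C(7,3) = 18/35; then P = C(10,2)/C(14,2) = 45/91
  3 green: C(4,3)C(3,0)/C(7,3) = 4/35; then P = C(11,2)/C(14,2) = 55/91
P(both green) = 298/637 ≈ 0.4678.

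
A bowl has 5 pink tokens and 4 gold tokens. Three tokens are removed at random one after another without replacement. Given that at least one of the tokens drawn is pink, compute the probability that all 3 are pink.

1/8

P(all 3 pink) = C(5,3)/C(9,3) = 5/42; P(at least one pink) = 1 − C(4,3)/C(9,3) = 20/21.
Since 'all 3 pink' ⊆ 'at least one pink', P(all 3 | at least one) = 5/42 / 20/21 = 1/8 ≈ 0.1250.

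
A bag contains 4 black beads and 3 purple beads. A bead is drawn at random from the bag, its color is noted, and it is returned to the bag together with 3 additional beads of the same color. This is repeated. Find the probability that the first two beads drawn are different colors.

12/35

Either black then purple, or purple then black; after the first draw the total is 10.
P = (4/7)·(3/10) + (3/7)·(4/10) = 12/35 ≈ 0.3429.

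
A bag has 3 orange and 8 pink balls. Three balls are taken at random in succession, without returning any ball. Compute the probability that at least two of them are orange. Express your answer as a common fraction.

Sum the hypergeometric tail for j = 2,…,3 orange balls.
Favorable = C(3,2)·C(8,1) + C(3,3)·C(8,0) = 25; total = C(11,3) = 165.
P = 25/165 = 5/33 ≈ 0.1515.

5/33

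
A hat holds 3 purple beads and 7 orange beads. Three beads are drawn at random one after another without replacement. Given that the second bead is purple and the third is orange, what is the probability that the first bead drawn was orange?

3/4

P(first=orange and the second bead is purple and the third is orange) = (7/10)·(3/9)·(6/8) = 7/40.
P(E) = Σ over first color = 7/120 + 7/40 = 7/30.
By Bayes, P(first=orange | E) = 7/40 / 7/30 = 3/4 ≈ 0.7500.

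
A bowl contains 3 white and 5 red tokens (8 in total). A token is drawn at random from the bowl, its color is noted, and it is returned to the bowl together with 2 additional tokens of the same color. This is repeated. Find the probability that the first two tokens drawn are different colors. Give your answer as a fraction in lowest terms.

3/8

Either white then red, or red then white; after the first draw the total is 10.
P = (3/8)·(5/10) + (5/8)·(3/10) = 3/8 ≈ 0.3750.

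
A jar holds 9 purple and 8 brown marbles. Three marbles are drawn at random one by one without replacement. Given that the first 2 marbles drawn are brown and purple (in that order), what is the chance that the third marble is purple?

8/15

After removing 1 purple, 1 brown, the jar has 8 purple out of 15 remaining.
P(third is purple | given) = 8/15 ≈ 0.5333.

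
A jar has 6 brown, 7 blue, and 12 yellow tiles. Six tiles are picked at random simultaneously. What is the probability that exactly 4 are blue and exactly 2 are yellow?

3/230

Unordered draws without replacement: count favorable combinations over C(25,6).
Favorable = C(6,0) · C(7,4) · C(12,2) = 2310; total = C(25,6) = 177100.
P = 2310/177100 = 3/230 ≈ 0.0130.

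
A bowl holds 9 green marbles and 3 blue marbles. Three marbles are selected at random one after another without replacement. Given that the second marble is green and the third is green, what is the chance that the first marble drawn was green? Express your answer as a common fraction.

7/10

P(first=green and the second marble is green and the third is green) = (9/12)·(8/11)·(7/10) = 21/55.
P(E) = Σ over first color = 21/55 + 9/55 = 6/11.
By Bayes, P(first=green | E) = 21/55 / 6/11 = 7/10 ≈ 0.7000.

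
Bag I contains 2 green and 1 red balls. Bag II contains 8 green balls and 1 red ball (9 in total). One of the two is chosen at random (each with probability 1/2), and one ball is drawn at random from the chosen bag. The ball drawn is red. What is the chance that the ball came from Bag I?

3/4

P(red | Bag I) = 1/3; P(red | Bag II) = 1/9.
P(red) = 1/2·1/3 + 1/2·1/9 = 2/9.
By Bayes' rule, P(Bag I | red) = 1/6 / 2/9 = 3/4 ≈ 0.7500.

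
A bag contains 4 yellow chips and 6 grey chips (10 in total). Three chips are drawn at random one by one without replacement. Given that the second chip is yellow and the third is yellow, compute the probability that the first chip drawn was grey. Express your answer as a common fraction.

P(first=grey and the second chip is yellow and the third is yellow) = (6/10)·(4/9)·(3/8) = 1/10.
P(E) = Σ over first color = 1/30 + 1/10 = 2/15.
By Bayes, P(first=grey | E) = 1/10 / 2/15 = 3/4 ≈ 0.7500.

3/4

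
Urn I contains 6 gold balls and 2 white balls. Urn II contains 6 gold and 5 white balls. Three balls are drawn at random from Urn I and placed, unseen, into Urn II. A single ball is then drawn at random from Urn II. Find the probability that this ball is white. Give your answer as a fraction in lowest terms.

23/56

Condition on how many of the transferred balls are white (from Urn I: 2 white of 8; then Urn II has 14 total).
  0 white: C(2,0)C(6,3)/C(8,3) = 5/14; then P = 5/14
  1 white: C(2,1)C(6,2)/C(8,3) = 15/28; then P = 6/14
  2 white: C(2,2)C(6,1)/C(8,3) = 3/28; then P = 7/14
P(white from Urn II) = 23/56 ≈ 0.4107.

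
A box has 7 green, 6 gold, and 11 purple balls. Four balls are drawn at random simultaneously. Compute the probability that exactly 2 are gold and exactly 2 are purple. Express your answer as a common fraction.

25/322

Unordered draws without replacement: count favorable combinations over C(24,4).
Favorable = C(7,0) · C(6,2) · C(11,2) = 825; total = C(24,4) = 10626.
P = 825/10626 = 25/322 ≈ 0.0776.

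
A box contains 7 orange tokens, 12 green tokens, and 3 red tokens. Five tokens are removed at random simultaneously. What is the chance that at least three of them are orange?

67/418

Sum the hypergeometric tail for j = 3,…,5 orange tokens.
Favorable = C(7,3)·C(15,2) + C(7,4)·C(15,1) + C(7,5)·C(15,0) = 4221; total = C(22,5) = 26334.
P = 4221/26334 = 67/418 ≈ 0.1603.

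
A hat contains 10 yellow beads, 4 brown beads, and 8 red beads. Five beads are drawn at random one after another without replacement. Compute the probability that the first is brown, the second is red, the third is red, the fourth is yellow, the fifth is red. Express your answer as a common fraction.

8/1881

Multiply the conditional probability of each draw in order, without replacement, so each draw removes one from its color and from the total.
P = (4/22) · (8/21) · (7/20) · (10/19) · (6/18) = 8/1881 ≈ 0.0043.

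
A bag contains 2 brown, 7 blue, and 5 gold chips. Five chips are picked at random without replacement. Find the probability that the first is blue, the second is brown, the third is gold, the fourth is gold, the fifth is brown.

1/858

Multiply the conditional probability of each draw in order, without replacement, so each draw removes one from its color and from the total.
P = (7/14) · (2/13) · (5/12) · (4/11) · (1/10) = 1/858 ≈ 0.0012.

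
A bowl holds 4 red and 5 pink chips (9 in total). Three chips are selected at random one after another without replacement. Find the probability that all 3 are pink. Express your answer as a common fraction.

5/42

Unordered draws without replacement: count favorable combinations over C(9,3).
Favorable = C(4,0) · C(5,3) = 10; total = C(9,3) = 84.
P = 10/84 = 5/42 ≈ 0.1190.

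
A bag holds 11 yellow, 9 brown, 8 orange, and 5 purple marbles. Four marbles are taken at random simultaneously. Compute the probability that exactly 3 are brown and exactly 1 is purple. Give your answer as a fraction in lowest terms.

Unordered draws without replacement: count favorable combinations over C(33,4).
Favorable = C(11,0) · C(9,3) · C(8,0) · C(5,1) = 420; total = C(33,4) = 40920.
P = 420/40920 = 7/682 ≈ 0.0103.

7/682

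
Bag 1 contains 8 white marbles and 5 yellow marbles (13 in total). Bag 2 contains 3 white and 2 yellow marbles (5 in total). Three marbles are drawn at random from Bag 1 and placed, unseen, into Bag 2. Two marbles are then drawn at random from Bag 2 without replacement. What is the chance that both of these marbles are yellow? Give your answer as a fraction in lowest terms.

12/91

Condition on how many of the transferred marbles are yellow (from Bag 1: 5 yellow of 13; then Bag 2 has 8 total).
  0 yellow: C(5,0)C(8,3)/C(13,3) = 28/143; then P = C(2,2)/C(8,2) = 1/28
  1 yellow: C(5,1)C(8,2)/C(13,3) = 70/143; then P = C(3,2)/C(8,2) = 3/28
  2 yellow: C(5,2)C(8,1)/C(13,3) = 40/143; then P = C(4,2)/C(8,2) = 3/14
  3 yellow: C(5,3)C(8,0)/C(13,3) = 5/143; then P = C(5,2)/C(8,2) = 5/14
P(both yellow) = 12/91 ≈ 0.1319.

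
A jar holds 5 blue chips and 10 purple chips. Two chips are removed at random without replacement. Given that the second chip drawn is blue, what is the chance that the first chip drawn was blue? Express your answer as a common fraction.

P(first=blue and the second chip drawn is blue) = (5/15)·(4/14) = 2/21.
P(the second chip drawn is blue) = Σ over first color = 2/21 + 5/21 = 1/3.
By Bayes, P(first=blue | the second chip drawn is blue) = 2/21 / 1/3 = 2/7 ≈ 0.2857.

2/7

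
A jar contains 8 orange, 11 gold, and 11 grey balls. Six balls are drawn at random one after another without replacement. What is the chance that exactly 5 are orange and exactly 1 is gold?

88/84825

Unordered draws without replacement: count favorable combinations over C(30,6).
Favorable = C(8,5) · C(11,1) · C(11,0) = 616; total = C(30,6) = 593775.
P = 616/593775 = 88/84825 ≈ 0.0010.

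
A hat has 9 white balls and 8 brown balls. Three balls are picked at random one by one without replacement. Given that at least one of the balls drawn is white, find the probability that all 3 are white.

P(all 3 white) = C(9,3)/C(17,3) = 21/170; P(at least one white) = 1 − C(8,3)/C(17,3) = 78/85.
Since 'all 3 white' ⊆ 'at least one white', P(all 3 | at least one) = 21/170 / 78/85 = 7/52 ≈ 0.1346.

7/52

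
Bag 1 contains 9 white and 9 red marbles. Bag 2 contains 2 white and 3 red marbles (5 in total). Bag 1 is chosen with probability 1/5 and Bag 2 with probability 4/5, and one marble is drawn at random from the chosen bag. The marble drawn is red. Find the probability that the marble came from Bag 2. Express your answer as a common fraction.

24/29

P(red | Bag 1) = 1/2; P(red | Bag 2) = 3/5.
P(red) = 1/5·1/2 + 4/5·3/5 = 29/50.
By Bayes' rule, P(Bag 2 | red) = 12/25 / 29/50 = 24/29 ≈ 0.8276.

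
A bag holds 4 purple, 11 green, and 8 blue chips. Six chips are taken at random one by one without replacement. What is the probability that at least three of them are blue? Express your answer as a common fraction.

4814/14421

Sum the hypergeometric tail for j = 3,…,6 blue chips.
Favorable = C(8,3)·C(15,3) + C(8,4)·C(15,2) + C(8,5)·C(15,1) + C(8,6)·C(15,0) = 33698; total = C(23,6) = 100947.
P = 33698/100947 = 4814/14421 ≈ 0.3338.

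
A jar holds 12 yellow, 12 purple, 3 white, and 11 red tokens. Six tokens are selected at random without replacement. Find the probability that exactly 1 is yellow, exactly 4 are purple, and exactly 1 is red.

Unordered draws without replacement: count favorable combinations over C(38,6).
Favorable = C(12,1) · C(12,4) · C(3,0) · C(11,1) = 65340; total = C(38,6) = 2760681.
P = 65340/2760681 = 1980/83657 ≈ 0.0237.

1980/83657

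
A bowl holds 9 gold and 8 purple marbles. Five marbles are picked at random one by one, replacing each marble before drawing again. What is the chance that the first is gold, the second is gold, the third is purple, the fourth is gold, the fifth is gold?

52488/1419857

Multiply the conditional probability of each draw in order, with replacement (the composition resets each draw).
P = (9/17) · (9/17) · (8/17) · (9/17) · (9/17) = 52488/1419857 ≈ 0.0370.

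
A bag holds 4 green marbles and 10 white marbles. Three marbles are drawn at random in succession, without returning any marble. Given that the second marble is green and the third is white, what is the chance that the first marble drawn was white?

3/4

P(first=white and the second marble is green and the third is white) = (10/14)·(4/13)·(9/12) = 15/91.
P(E) = Σ over first color = 5/91 + 15/91 = 20/91.
By Bayes, P(first=white | E) = 15/91 / 20/91 = 3/4 ≈ 0.7500.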